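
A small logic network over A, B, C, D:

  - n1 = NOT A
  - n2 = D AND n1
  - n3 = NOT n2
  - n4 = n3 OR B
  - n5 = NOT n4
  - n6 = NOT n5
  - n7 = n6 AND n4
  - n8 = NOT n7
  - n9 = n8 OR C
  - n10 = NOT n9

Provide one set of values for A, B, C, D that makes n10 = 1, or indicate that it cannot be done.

n10 = NOT n9 must be 1, so n9 = 0.
Check with A=0, B=1, C=0, D=1:
n1 = NOT A = NOT 0 = 1
n2 = D AND n1 = 1 AND 1 = 1
n3 = NOT n2 = NOT 1 = 0
n4 = n3 OR B = 0 OR 1 = 1
n5 = NOT n4 = NOT 1 = 0
n6 = NOT n5 = NOT 0 = 1
n7 = n6 AND n4 = 1 AND 1 = 1
n8 = NOT n7 = NOT 1 = 0
n9 = n8 OR C = 0 OR 0 = 0
n10 = NOT n9 = NOT 0 = 1
So n10 = 1 as required.

A=0, B=1, C=0, D=1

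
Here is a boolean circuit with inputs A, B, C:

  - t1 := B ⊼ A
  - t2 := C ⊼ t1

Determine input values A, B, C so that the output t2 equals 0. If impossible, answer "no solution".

t2 = C ⊼ t1 must be 0, so both C = 1 and t1 = 1.
t1 = B ⊼ A must be 1, so at least one of B, A is 0.
Check with A=0, B=1, C=1:
t1 = B ⊼ A = 1 ⊼ 0 = 1
t2 = C ⊼ t1 = 1 ⊼ 1 = 0
So t2 = 0 as required.

A=0, B=1, C=1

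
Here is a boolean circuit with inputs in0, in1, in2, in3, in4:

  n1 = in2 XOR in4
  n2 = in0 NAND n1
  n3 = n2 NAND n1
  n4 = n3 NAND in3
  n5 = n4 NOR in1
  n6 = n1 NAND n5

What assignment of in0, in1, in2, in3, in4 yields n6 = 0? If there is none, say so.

n6 = n1 NAND n5 must be 0, so both n1 = 1 and n5 = 1.
n1 = in2 XOR in4 must be 1, so in2 and in4 differ.
Check with in0=1, in1=0, in2=0, in3=1, in4=1:
n1 = in2 XOR in4 = 0 XOR 1 = 1
n2 = in0 NAND n1 = 1 NAND 1 = 0
n3 = n2 NAND n1 = 0 NAND 1 = 1
n4 = n3 NAND in3 = 1 NAND 1 = 0
n5 = n4 NOR in1 = 0 NOR 0 = 1
n6 = n1 NAND n5 = 1 NAND 1 = 0
So n6 = 0 as required.

in0=1, in1=0, in2=0, in3=1, in4=1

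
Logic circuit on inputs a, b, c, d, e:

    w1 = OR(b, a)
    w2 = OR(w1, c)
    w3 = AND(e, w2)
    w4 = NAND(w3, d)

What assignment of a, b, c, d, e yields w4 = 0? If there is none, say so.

a=1, b=1, c=0, d=1, e=1

w4 = NAND(w3, d) must be 0, so both w3 = 1 and d = 1.
w3 = AND(e, w2) must be 1, so both e = 1 and w2 = 1.
w2 = OR(w1, c) must be 1, so at least one of w1, c is 1.
Check with a=1, b=1, c=0, d=1, e=1:
w1 = OR(b, a) = OR(1, 1) = 1
w2 = OR(w1, c) = OR(1, 0) = 1
w3 = AND(e, w2) = AND(1, 1) = 1
w4 = NAND(w3, d) = NAND(1, 1) = 0
So w4 = 0 as required.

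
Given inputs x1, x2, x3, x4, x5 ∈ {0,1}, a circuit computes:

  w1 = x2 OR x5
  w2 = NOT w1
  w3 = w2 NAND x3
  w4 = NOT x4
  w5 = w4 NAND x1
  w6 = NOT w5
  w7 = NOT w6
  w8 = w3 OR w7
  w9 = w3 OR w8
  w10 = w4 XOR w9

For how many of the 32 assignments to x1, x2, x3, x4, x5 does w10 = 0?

w10 = w4 XOR w9 must be 0, so w4 and w9 are equal.
Enumerating the 32 input combinations, 15 give w10 = 0 and 17 give w10 = 1.

15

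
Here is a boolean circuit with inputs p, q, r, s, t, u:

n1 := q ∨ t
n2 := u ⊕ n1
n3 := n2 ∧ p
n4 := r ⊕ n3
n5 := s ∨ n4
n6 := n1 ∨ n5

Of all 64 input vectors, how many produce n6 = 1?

60

n6 = n1 ∨ n5 must be 1, so at least one of n1, n5 is 1.
Enumerating the 64 input combinations, 60 give n6 = 1 and 4 give n6 = 0.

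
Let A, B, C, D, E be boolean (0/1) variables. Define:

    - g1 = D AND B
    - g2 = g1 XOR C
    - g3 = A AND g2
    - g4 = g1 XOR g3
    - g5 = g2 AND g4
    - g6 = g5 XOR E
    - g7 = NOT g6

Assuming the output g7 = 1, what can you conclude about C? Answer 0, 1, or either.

either

Both values of C occur among assignments with g7 = 1:
  C=0: A=0, B=0, C=0, D=0, E=0
  C=1: A=0, B=0, C=1, D=0, E=0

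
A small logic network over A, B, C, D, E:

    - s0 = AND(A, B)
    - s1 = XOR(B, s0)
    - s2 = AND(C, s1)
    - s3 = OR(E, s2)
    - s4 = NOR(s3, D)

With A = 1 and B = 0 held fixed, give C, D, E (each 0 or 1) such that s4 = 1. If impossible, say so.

C=0, D=0, E=0

Check with A = 1 and B = 0 and C=0, D=0, E=0:
s0 = AND(A, B) = AND(1, 0) = 0
s1 = XOR(B, s0) = XOR(0, 0) = 0
s2 = AND(C, s1) = AND(0, 0) = 0
s3 = OR(E, s2) = OR(0, 0) = 0
s4 = NOR(s3, D) = NOR(0, 0) = 1
So s4 = 1.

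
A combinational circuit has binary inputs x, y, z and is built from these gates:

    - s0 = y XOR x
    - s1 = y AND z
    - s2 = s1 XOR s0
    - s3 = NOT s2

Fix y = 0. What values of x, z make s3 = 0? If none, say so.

x=1 z=0

s3 = NOT s2 must be 0, so s2 = 1.
s2 = s1 XOR s0 must be 1, so s1 and s0 differ.
Check with y = 0 and x=1, z=0:
s0 = y XOR x = 0 XOR 1 = 1
s1 = y AND z = 0 AND 0 = 0
s2 = s1 XOR s0 = 0 XOR 1 = 1
s3 = NOT s2 = NOT 1 = 0
So s3 = 0.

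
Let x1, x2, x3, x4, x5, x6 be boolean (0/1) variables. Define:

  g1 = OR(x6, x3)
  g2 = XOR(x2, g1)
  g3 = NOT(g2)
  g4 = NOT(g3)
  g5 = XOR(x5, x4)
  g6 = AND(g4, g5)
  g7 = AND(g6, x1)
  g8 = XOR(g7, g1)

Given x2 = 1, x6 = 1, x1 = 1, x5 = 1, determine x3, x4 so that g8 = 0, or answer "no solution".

no solution exists

With x2 = 1, x6 = 1, x1 = 1, x5 = 1 fixed, none of the 4 settings of x3, x4 give g8 = 0.
For example, with x3=0, x4=0:
g1 = OR(x6, x3) = OR(1, 0) = 1
g2 = XOR(x2, g1) = XOR(1, 1) = 0
g3 = NOT(g2) = NOT 0 = 1
g4 = NOT(g3) = NOT 1 = 0
g5 = XOR(x5, x4) = XOR(1, 0) = 1
g6 = AND(g4, g5) = AND(0, 1) = 0
g7 = AND(g6, x1) = AND(0, 1) = 0
g8 = XOR(g7, g1) = XOR(0, 1) = 1
giving g8 = 1 ≠ 0.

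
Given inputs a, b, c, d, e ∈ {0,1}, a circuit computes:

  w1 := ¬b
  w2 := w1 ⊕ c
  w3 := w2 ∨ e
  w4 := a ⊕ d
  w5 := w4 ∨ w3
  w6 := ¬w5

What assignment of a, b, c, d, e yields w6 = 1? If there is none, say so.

w6 = ¬w5 must be 1, so w5 = 0.
w5 = w4 ∨ w3 must be 0, so both w4 = 0 and w3 = 0.
w4 = a ⊕ d must be 0, so a and d are equal.
Check with a=1, b=1, c=0, d=1, e=0:
w1 = ¬b = ¬1 = 0
w2 = w1 ⊕ c = 0 ⊕ 0 = 0
w3 = w2 ∨ e = 0 ∨ 0 = 0
w4 = a ⊕ d = 1 ⊕ 1 = 0
w5 = w4 ∨ w3 = 0 ∨ 0 = 0
w6 = ¬w5 = ¬0 = 1
So w6 = 1 as required.

a=1, b=1, c=0, d=1, e=0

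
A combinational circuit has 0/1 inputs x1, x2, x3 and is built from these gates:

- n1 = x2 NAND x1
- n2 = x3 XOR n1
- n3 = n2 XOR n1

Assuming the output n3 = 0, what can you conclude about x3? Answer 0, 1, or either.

n3 = n2 XOR n1 must be 0, so n2 and n1 are equal.
Every assignment with n3 = 0 has x3 = 0; there are 4 such assignment(s).
  x1=0, x2=0, x3=0
  x1=0, x2=1, x3=0
  x1=1, x2=0, x3=0
  x1=1, x2=1, x3=0

0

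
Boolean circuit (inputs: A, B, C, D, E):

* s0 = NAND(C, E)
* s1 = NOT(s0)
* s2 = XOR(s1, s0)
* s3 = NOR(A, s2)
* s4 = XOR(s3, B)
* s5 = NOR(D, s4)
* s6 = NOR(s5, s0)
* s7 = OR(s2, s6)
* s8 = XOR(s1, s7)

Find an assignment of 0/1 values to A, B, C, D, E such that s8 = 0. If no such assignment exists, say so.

A=1, B=0, C=1, D=1, E=1

s8 = XOR(s1, s7) must be 0, so s1 and s7 are equal.
Check with A=1, B=0, C=1, D=1, E=1:
s0 = NAND(C, E) = NAND(1, 1) = 0
s1 = NOT(s0) = NOT 0 = 1
s2 = XOR(s1, s0) = XOR(1, 0) = 1
s3 = NOR(A, s2) = NOR(1, 1) = 0
s4 = XOR(s3, B) = XOR(0, 0) = 0
s5 = NOR(D, s4) = NOR(1, 0) = 0
s6 = NOR(s5, s0) = NOR(0, 0) = 1
s7 = OR(s2, s6) = OR(1, 1) = 1
s8 = XOR(s1, s7) = XOR(1, 1) = 0
So s8 = 0 as required.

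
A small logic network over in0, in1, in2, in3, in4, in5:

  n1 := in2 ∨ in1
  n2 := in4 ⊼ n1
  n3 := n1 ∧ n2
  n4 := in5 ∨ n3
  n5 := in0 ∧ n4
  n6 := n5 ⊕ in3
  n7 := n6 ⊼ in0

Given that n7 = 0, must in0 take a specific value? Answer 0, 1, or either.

n7 = n6 ⊼ in0 must be 0, so both n6 = 1 and in0 = 1.
n6 = n5 ⊕ in3 must be 1, so n5 and in3 differ.
Every assignment with n7 = 0 has in0 = 1; there are 16 such assignment(s).

1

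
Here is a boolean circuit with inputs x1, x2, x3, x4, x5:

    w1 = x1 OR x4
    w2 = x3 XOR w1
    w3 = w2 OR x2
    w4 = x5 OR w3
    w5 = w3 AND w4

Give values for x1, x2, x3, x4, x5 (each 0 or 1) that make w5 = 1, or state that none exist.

Check with x1=0, x2=0, x3=0, x4=1, x5=0:
w1 = x1 OR x4 = 0 OR 1 = 1
w2 = x3 XOR w1 = 0 XOR 1 = 1
w3 = w2 OR x2 = 1 OR 0 = 1
w4 = x5 OR w3 = 0 OR 1 = 1
w5 = w3 AND w4 = 1 AND 1 = 1
So w5 = 1 as required.

x1=0, x2=0, x3=0, x4=1, x5=0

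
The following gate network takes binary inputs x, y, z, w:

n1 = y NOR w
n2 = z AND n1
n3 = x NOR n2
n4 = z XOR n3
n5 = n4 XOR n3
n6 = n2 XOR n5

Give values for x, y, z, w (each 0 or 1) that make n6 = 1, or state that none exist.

x=0 y=0 z=1 w=1

n6 = n2 XOR n5 must be 1, so n2 and n5 differ.
Check with x=0 y=0 z=1 w=1:
n1 = y NOR w = 0 NOR 1 = 0
n2 = z AND n1 = 1 AND 0 = 0
n3 = x NOR n2 = 0 NOR 0 = 1
n4 = z XOR n3 = 1 XOR 1 = 0
n5 = n4 XOR n3 = 0 XOR 1 = 1
n6 = n2 XOR n5 = 0 XOR 1 = 1
So n6 = 1 as required.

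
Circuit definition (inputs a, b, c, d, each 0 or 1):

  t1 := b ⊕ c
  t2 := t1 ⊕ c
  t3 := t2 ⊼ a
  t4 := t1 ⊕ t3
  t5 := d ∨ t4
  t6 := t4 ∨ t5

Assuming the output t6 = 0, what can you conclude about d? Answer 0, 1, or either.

t6 = t4 ∨ t5 must be 0, so both t4 = 0 and t5 = 0.
t4 = t1 ⊕ t3 must be 0, so t1 and t3 are equal.
Every assignment with t6 = 0 has d = 0; there are 4 such assignment(s).
  a=0, b=0, c=1, d=0
  a=0, b=1, c=0, d=0
  a=1, b=0, c=1, d=0
  a=1, b=1, c=1, d=0

0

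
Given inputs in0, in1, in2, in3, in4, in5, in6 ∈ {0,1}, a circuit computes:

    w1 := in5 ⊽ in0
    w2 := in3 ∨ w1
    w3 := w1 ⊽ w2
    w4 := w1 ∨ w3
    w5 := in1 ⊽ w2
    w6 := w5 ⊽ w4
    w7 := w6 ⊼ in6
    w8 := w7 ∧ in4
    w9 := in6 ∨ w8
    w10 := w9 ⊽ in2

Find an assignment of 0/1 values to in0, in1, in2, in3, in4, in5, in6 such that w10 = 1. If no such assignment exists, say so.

w10 = w9 ⊽ in2 must be 1, so both w9 = 0 and in2 = 0.
w9 = in6 ∨ w8 must be 0, so both in6 = 0 and w8 = 0.
w8 = w7 ∧ in4 must be 0, so at least one of w7, in4 is 0.
Check with in0=1, in1=0, in2=0, in3=0, in4=0, in5=0, in6=0:
w1 = in5 ⊽ in0 = 0 ⊽ 1 = 0
w2 = in3 ∨ w1 = 0 ∨ 0 = 0
w3 = w1 ⊽ w2 = 0 ⊽ 0 = 1
w4 = w1 ∨ w3 = 0 ∨ 1 = 1
w5 = in1 ⊽ w2 = 0 ⊽ 0 = 1
w6 = w5 ⊽ w4 = 1 ⊽ 1 = 0
w7 = w6 ⊼ in6 = 0 ⊼ 0 = 1
w8 = w7 ∧ in4 = 1 ∧ 0 = 0
w9 = in6 ∨ w8 = 0 ∨ 0 = 0
w10 = w9 ⊽ in2 = 0 ⊽ 0 = 1
So w10 = 1 as required.

in0=1, in1=0, in2=0, in3=0, in4=0, in5=0, in6=0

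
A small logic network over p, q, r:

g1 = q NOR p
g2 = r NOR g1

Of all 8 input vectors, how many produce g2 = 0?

5

g2 = r NOR g1 must be 0, so at least one of r, g1 is 1.
Satisfying assignments:
  p=0, q=0, r=0
  p=0, q=0, r=1
  p=0, q=1, r=1
  p=1, q=0, r=1
  p=1, q=1, r=1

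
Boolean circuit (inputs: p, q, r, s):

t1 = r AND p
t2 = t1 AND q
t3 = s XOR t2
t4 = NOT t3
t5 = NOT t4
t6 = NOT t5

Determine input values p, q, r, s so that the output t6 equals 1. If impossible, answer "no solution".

p=0 q=0 r=0 s=0

t6 = NOT t5 must be 1, so t5 = 0.
t5 = NOT t4 must be 0, so t4 = 1.
Check with p=0 q=0 r=0 s=0:
t1 = r AND p = 0 AND 0 = 0
t2 = t1 AND q = 0 AND 0 = 0
t3 = s XOR t2 = 0 XOR 0 = 0
t4 = NOT t3 = NOT 0 = 1
t5 = NOT t4 = NOT 1 = 0
t6 = NOT t5 = NOT 0 = 1
So t6 = 1 as required.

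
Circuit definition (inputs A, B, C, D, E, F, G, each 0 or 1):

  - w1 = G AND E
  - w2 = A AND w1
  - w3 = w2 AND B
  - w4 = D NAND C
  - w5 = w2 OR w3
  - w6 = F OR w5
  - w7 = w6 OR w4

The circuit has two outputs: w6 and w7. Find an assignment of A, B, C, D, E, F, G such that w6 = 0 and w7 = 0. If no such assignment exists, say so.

A=1, B=0, C=1, D=1, E=0, F=0, G=1

Check with A=1, B=0, C=1, D=1, E=0, F=0, G=1:
w1 = G AND E = 1 AND 0 = 0
w2 = A AND w1 = 1 AND 0 = 0
w3 = w2 AND B = 0 AND 0 = 0
w4 = D NAND C = 1 NAND 1 = 0
w5 = w2 OR w3 = 0 OR 0 = 0
w6 = F OR w5 = 0 OR 0 = 0
w7 = w6 OR w4 = 0 OR 0 = 0
So w6 = 0 and w7 = 0.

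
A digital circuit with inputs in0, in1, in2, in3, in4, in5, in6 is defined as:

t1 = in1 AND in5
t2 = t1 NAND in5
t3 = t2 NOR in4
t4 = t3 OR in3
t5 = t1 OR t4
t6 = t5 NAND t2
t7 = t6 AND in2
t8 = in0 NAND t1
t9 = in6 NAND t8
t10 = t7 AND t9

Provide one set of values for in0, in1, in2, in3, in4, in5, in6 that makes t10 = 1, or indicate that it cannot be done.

Check with in0=0, in1=0, in2=1, in3=0, in4=0, in5=0, in6=0:
t1 = in1 AND in5 = 0 AND 0 = 0
t2 = t1 NAND in5 = 0 NAND 0 = 1
t3 = t2 NOR in4 = 1 NOR 0 = 0
t4 = t3 OR in3 = 0 OR 0 = 0
t5 = t1 OR t4 = 0 OR 0 = 0
t6 = t5 NAND t2 = 0 NAND 1 = 1
t7 = t6 AND in2 = 1 AND 1 = 1
t8 = in0 NAND t1 = 0 NAND 0 = 1
t9 = in6 NAND t8 = 0 NAND 1 = 1
t10 = t7 AND t9 = 1 AND 1 = 1
So t10 = 1 as required.

in0=0, in1=0, in2=1, in3=0, in4=0, in5=0, in6=0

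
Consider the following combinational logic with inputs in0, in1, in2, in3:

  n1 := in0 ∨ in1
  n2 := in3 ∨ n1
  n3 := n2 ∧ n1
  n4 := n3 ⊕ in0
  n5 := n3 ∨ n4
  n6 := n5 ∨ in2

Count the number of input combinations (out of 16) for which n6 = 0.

2

n6 = n5 ∨ in2 must be 0, so both n5 = 0 and in2 = 0.
Satisfying assignments:
  in0=0, in1=0, in2=0, in3=0
  in0=0, in1=0, in2=0, in3=1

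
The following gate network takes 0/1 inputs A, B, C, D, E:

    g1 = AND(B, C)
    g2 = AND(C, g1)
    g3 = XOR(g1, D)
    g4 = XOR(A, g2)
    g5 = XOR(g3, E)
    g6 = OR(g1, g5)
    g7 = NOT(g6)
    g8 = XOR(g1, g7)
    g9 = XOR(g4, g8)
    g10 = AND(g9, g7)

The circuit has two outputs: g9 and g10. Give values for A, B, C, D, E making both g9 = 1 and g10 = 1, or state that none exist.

A=0, B=1, C=0, D=1, E=1

Check with A=0, B=1, C=0, D=1, E=1:
g1 = AND(B, C) = AND(1, 0) = 0
g2 = AND(C, g1) = AND(0, 0) = 0
g3 = XOR(g1, D) = XOR(0, 1) = 1
g4 = XOR(A, g2) = XOR(0, 0) = 0
g5 = XOR(g3, E) = XOR(1, 1) = 0
g6 = OR(g1, g5) = OR(0, 0) = 0
g7 = NOT(g6) = NOT 0 = 1
g8 = XOR(g1, g7) = XOR(0, 1) = 1
g9 = XOR(g4, g8) = XOR(0, 1) = 1
g10 = AND(g9, g7) = AND(1, 1) = 1
So g9 = 1 and g10 = 1.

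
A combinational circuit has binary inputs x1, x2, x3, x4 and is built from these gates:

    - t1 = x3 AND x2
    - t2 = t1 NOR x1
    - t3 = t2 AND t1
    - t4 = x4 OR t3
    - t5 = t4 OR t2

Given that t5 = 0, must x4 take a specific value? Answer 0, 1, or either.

t5 = t4 OR t2 must be 0, so both t4 = 0 and t2 = 0.
t4 = x4 OR t3 must be 0, so both x4 = 0 and t3 = 0.
t2 = t1 NOR x1 must be 0, so at least one of t1, x1 is 1.
Every assignment with t5 = 0 has x4 = 0; there are 5 such assignment(s).

0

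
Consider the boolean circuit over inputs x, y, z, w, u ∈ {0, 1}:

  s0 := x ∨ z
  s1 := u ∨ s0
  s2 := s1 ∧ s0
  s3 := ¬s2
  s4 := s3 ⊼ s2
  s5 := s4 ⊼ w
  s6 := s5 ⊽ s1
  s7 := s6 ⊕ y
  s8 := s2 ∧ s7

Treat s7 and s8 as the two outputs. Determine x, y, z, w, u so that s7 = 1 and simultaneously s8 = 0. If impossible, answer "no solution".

Check with x=0, y=1, z=0, w=0, u=0:
s0 = x ∨ z = 0 ∨ 0 = 0
s1 = u ∨ s0 = 0 ∨ 0 = 0
s2 = s1 ∧ s0 = 0 ∧ 0 = 0
s3 = ¬s2 = ¬0 = 1
s4 = s3 ⊼ s2 = 1 ⊼ 0 = 1
s5 = s4 ⊼ w = 1 ⊼ 0 = 1
s6 = s5 ⊽ s1 = 1 ⊽ 0 = 0
s7 = s6 ⊕ y = 0 ⊕ 1 = 1
s8 = s2 ∧ s7 = 0 ∧ 1 = 0
So s7 = 1 and s8 = 0.

x=0, y=1, z=0, w=0, u=0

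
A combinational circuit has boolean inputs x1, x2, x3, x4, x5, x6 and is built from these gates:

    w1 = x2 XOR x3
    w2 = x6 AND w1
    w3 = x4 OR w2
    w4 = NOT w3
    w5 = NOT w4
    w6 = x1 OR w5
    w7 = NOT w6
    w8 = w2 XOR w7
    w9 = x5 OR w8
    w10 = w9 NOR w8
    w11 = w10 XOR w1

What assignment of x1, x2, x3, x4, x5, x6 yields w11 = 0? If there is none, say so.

w11 = w10 XOR w1 must be 0, so w10 and w1 are equal.
Check with x1=0, x2=1, x3=1, x4=0, x5=0, x6=1:
w1 = x2 XOR x3 = 1 XOR 1 = 0
w2 = x6 AND w1 = 1 AND 0 = 0
w3 = x4 OR w2 = 0 OR 0 = 0
w4 = NOT w3 = NOT 0 = 1
w5 = NOT w4 = NOT 1 = 0
w6 = x1 OR w5 = 0 OR 0 = 0
w7 = NOT w6 = NOT 0 = 1
w8 = w2 XOR w7 = 0 XOR 1 = 1
w9 = x5 OR w8 = 0 OR 1 = 1
w10 = w9 NOR w8 = 1 NOR 1 = 0
w11 = w10 XOR w1 = 0 XOR 0 = 0
So w11 = 0 as required.

x1=0, x2=1, x3=1, x4=0, x5=0, x6=1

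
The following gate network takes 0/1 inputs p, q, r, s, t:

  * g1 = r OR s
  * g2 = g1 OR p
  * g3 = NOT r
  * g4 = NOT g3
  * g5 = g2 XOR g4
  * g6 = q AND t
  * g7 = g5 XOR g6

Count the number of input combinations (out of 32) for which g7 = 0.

18

g7 = g5 XOR g6 must be 0, so g5 and g6 are equal.
Enumerating the 32 input combinations, 18 give g7 = 0 and 14 give g7 = 1.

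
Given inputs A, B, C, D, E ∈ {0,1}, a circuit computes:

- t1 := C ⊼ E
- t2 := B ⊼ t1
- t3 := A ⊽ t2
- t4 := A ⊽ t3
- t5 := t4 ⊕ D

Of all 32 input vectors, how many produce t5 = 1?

t5 = t4 ⊕ D must be 1, so t4 and D differ.
Enumerating the 32 input combinations, 16 give t5 = 1 and 16 give t5 = 0.

16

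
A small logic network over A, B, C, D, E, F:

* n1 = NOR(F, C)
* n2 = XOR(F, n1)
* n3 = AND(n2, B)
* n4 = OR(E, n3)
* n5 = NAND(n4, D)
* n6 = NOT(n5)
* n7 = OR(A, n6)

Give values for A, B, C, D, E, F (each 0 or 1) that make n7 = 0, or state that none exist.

A=0 B=1 C=1 D=0 E=1 F=1

n7 = OR(A, n6) must be 0, so both A = 0 and n6 = 0.
Check with A=0 B=1 C=1 D=0 E=1 F=1:
n1 = NOR(F, C) = NOR(1, 1) = 0
n2 = XOR(F, n1) = XOR(1, 0) = 1
n3 = AND(n2, B) = AND(1, 1) = 1
n4 = OR(E, n3) = OR(1, 1) = 1
n5 = NAND(n4, D) = NAND(1, 0) = 1
n6 = NOT(n5) = NOT 1 = 0
n7 = OR(A, n6) = OR(0, 0) = 0
So n7 = 0 as required.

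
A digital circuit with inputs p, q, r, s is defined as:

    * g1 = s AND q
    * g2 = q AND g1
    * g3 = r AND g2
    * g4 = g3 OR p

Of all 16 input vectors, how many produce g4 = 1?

g4 = g3 OR p must be 1, so at least one of g3, p is 1.
Enumerating the 16 input combinations, 9 give g4 = 1 and 7 give g4 = 0.

9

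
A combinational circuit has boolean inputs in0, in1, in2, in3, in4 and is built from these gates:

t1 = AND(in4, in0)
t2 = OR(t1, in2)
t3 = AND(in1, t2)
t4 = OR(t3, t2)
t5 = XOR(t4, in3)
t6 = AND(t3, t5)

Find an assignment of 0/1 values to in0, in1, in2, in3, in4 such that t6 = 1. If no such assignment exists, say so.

in0=1, in1=1, in2=1, in3=0, in4=1

Check with in0=1, in1=1, in2=1, in3=0, in4=1:
t1 = AND(in4, in0) = AND(1, 1) = 1
t2 = OR(t1, in2) = OR(1, 1) = 1
t3 = AND(in1, t2) = AND(1, 1) = 1
t4 = OR(t3, t2) = OR(1, 1) = 1
t5 = XOR(t4, in3) = XOR(1, 0) = 1
t6 = AND(t3, t5) = AND(1, 1) = 1
So t6 = 1 as required.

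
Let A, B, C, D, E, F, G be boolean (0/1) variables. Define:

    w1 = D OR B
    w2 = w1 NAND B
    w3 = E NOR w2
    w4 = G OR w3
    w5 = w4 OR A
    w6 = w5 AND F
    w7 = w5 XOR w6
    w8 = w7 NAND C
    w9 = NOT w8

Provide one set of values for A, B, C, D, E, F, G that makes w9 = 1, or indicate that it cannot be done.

A=1, B=1, C=1, D=0, E=1, F=0, G=1

w9 = NOT w8 must be 1, so w8 = 0.
w8 = w7 NAND C must be 0, so both w7 = 1 and C = 1.
Check with A=1, B=1, C=1, D=0, E=1, F=0, G=1:
w1 = D OR B = 0 OR 1 = 1
w2 = w1 NAND B = 1 NAND 1 = 0
w3 = E NOR w2 = 1 NOR 0 = 0
w4 = G OR w3 = 1 OR 0 = 1
w5 = w4 OR A = 1 OR 1 = 1
w6 = w5 AND F = 1 AND 0 = 0
w7 = w5 XOR w6 = 1 XOR 0 = 1
w8 = w7 NAND C = 1 NAND 1 = 0
w9 = NOT w8 = NOT 0 = 1
So w9 = 1 as required.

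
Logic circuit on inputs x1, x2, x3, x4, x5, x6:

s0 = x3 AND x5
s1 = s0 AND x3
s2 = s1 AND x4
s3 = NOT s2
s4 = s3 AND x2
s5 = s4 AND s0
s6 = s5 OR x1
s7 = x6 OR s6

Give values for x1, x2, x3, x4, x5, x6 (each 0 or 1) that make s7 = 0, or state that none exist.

Check with x1=0, x2=1, x3=1, x4=1, x5=0, x6=0:
s0 = x3 AND x5 = 1 AND 0 = 0
s1 = s0 AND x3 = 0 AND 1 = 0
s2 = s1 AND x4 = 0 AND 1 = 0
s3 = NOT s2 = NOT 0 = 1
s4 = s3 AND x2 = 1 AND 1 = 1
s5 = s4 AND s0 = 1 AND 0 = 0
s6 = s5 OR x1 = 0 OR 0 = 0
s7 = x6 OR s6 = 0 OR 0 = 0
So s7 = 0 as required.

x1=0, x2=1, x3=1, x4=1, x5=0, x6=0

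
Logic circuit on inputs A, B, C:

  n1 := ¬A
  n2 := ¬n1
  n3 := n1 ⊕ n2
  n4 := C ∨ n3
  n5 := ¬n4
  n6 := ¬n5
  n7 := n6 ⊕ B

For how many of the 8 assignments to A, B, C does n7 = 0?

4

n7 = n6 ⊕ B must be 0, so n6 and B are equal.
Satisfying assignments:
  A=0, B=1, C=0
  A=0, B=1, C=1
  A=1, B=1, C=0
  A=1, B=1, C=1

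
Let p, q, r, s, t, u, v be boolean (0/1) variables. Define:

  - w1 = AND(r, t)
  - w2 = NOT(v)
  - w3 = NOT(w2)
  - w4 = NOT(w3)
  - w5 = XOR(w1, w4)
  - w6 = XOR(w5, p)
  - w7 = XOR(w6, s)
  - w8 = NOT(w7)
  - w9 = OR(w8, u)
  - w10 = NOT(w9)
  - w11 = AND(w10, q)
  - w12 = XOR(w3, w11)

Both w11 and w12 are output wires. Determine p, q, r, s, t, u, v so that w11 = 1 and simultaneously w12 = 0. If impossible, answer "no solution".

p=1, q=1, r=1, s=0, t=0, u=0, v=1

Check with p=1, q=1, r=1, s=0, t=0, u=0, v=1:
w1 = AND(r, t) = AND(1, 0) = 0
w2 = NOT(v) = NOT 1 = 0
w3 = NOT(w2) = NOT 0 = 1
w4 = NOT(w3) = NOT 1 = 0
w5 = XOR(w1, w4) = XOR(0, 0) = 0
w6 = XOR(w5, p) = XOR(0, 1) = 1
w7 = XOR(w6, s) = XOR(1, 0) = 1
w8 = NOT(w7) = NOT 1 = 0
w9 = OR(w8, u) = OR(0, 0) = 0
w10 = NOT(w9) = NOT 0 = 1
w11 = AND(w10, q) = AND(1, 1) = 1
w12 = XOR(w3, w11) = XOR(1, 1) = 0
So w11 = 1 and w12 = 0.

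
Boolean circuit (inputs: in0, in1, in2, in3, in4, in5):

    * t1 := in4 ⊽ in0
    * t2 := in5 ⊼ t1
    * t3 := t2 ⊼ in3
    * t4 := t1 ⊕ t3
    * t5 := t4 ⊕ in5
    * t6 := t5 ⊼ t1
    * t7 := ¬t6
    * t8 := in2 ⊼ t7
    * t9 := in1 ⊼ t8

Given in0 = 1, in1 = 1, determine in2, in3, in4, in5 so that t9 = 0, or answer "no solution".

in2=1 in3=1 in4=1 in5=0

Check with in0 = 1, in1 = 1 and in2=1, in3=1, in4=1, in5=0:
t1 = in4 ⊽ in0 = 1 ⊽ 1 = 0
t2 = in5 ⊼ t1 = 0 ⊼ 0 = 1
t3 = t2 ⊼ in3 = 1 ⊼ 1 = 0
t4 = t1 ⊕ t3 = 0 ⊕ 0 = 0
t5 = t4 ⊕ in5 = 0 ⊕ 0 = 0
t6 = t5 ⊼ t1 = 0 ⊼ 0 = 1
t7 = ¬t6 = ¬1 = 0
t8 = in2 ⊼ t7 = 1 ⊼ 0 = 1
t9 = in1 ⊼ t8 = 1 ⊼ 1 = 0
So t9 = 0.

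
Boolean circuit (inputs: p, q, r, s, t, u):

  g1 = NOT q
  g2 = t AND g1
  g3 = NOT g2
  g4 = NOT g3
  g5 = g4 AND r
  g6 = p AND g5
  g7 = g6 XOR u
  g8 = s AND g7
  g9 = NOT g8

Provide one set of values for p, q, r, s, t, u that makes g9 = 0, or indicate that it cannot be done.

g9 = NOT g8 must be 0, so g8 = 1.
g8 = s AND g7 must be 1, so both s = 1 and g7 = 1.
g7 = g6 XOR u must be 1, so g6 and u differ.
Check with p=0 q=0 r=1 s=1 t=0 u=1:
g1 = NOT q = NOT 0 = 1
g2 = t AND g1 = 0 AND 1 = 0
g3 = NOT g2 = NOT 0 = 1
g4 = NOT g3 = NOT 1 = 0
g5 = g4 AND r = 0 AND 1 = 0
g6 = p AND g5 = 0 AND 0 = 0
g7 = g6 XOR u = 0 XOR 1 = 1
g8 = s AND g7 = 1 AND 1 = 1
g9 = NOT g8 = NOT 1 = 0
So g9 = 0 as required.

p=0 q=0 r=1 s=1 t=0 u=1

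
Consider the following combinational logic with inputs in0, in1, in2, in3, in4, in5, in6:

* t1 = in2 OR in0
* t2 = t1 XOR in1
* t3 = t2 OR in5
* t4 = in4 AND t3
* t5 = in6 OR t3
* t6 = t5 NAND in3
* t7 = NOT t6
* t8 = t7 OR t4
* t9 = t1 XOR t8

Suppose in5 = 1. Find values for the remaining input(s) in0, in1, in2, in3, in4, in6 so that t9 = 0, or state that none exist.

in0=1 in1=0 in2=1 in3=1 in4=1 in6=0

t9 = t1 XOR t8 must be 0, so t1 and t8 are equal.
Check with in5 = 1 and in0=1, in1=0, in2=1, in3=1, in4=1, in6=0:
t1 = in2 OR in0 = 1 OR 1 = 1
t2 = t1 XOR in1 = 1 XOR 0 = 1
t3 = t2 OR in5 = 1 OR 1 = 1
t4 = in4 AND t3 = 1 AND 1 = 1
t5 = in6 OR t3 = 0 OR 1 = 1
t6 = t5 NAND in3 = 1 NAND 1 = 0
t7 = NOT t6 = NOT 0 = 1
t8 = t7 OR t4 = 1 OR 1 = 1
t9 = t1 XOR t8 = 1 XOR 1 = 0
So t9 = 0.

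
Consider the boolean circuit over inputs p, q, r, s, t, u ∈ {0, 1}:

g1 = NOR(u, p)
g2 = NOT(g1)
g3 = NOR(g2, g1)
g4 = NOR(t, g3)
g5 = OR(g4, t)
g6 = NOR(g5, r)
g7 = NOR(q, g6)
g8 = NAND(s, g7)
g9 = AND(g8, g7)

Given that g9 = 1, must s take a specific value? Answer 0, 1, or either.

g9 = AND(g8, g7) must be 1, so both g8 = 1 and g7 = 1.
g8 = NAND(s, g7) must be 1, so at least one of s, g7 is 0.
Every assignment with g9 = 1 has s = 0; there are 16 such assignment(s).

0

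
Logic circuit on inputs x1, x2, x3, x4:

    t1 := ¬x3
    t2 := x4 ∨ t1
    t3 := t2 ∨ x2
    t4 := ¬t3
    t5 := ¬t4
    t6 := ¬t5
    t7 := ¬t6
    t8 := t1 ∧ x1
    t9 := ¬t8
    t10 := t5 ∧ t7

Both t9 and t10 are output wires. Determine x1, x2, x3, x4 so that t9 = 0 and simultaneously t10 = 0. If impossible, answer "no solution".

Across all 16 input combinations, none give both t9 = 0 and t10 = 0.

no solution exists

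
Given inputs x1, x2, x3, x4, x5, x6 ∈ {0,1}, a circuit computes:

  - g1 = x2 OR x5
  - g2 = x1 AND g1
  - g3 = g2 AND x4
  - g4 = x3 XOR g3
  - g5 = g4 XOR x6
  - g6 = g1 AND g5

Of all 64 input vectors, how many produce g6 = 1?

24

g6 = g1 AND g5 must be 1, so both g1 = 1 and g5 = 1.
g1 = x2 OR x5 must be 1, so at least one of x2, x5 is 1.
g5 = g4 XOR x6 must be 1, so g4 and x6 differ.
Enumerating the 64 input combinations, 24 give g6 = 1 and 40 give g6 = 0.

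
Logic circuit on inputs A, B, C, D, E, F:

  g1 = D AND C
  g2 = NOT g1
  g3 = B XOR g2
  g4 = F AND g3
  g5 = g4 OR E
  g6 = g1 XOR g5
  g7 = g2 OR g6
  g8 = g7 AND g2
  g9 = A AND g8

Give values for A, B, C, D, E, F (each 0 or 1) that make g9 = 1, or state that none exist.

g9 = A AND g8 must be 1, so both A = 1 and g8 = 1.
Check with A=1, B=0, C=0, D=0, E=0, F=0:
g1 = D AND C = 0 AND 0 = 0
g2 = NOT g1 = NOT 0 = 1
g3 = B XOR g2 = 0 XOR 1 = 1
g4 = F AND g3 = 0 AND 1 = 0
g5 = g4 OR E = 0 OR 0 = 0
g6 = g1 XOR g5 = 0 XOR 0 = 0
g7 = g2 OR g6 = 1 OR 0 = 1
g8 = g7 AND g2 = 1 AND 1 = 1
g9 = A AND g8 = 1 AND 1 = 1
So g9 = 1 as required.

A=1, B=0, C=0, D=0, E=0, F=0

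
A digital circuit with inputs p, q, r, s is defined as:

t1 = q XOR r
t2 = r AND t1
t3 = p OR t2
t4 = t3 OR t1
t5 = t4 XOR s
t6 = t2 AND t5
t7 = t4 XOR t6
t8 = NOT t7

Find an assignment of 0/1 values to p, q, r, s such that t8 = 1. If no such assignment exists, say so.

p=0, q=0, r=1, s=0

t8 = NOT t7 must be 1, so t7 = 0.
Check with p=0, q=0, r=1, s=0:
t1 = q XOR r = 0 XOR 1 = 1
t2 = r AND t1 = 1 AND 1 = 1
t3 = p OR t2 = 0 OR 1 = 1
t4 = t3 OR t1 = 1 OR 1 = 1
t5 = t4 XOR s = 1 XOR 0 = 1
t6 = t2 AND t5 = 1 AND 1 = 1
t7 = t4 XOR t6 = 1 XOR 1 = 0
t8 = NOT t7 = NOT 0 = 1
So t8 = 1 as required.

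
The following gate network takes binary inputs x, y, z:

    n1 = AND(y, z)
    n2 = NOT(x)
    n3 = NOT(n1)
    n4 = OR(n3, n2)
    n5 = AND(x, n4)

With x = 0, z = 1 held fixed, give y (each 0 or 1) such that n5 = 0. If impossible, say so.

y=0

n5 = AND(x, n4) must be 0, so at least one of x, n4 is 0.
Check with x = 0, z = 1 and y=0:
n1 = AND(y, z) = AND(0, 1) = 0
n2 = NOT(x) = NOT 0 = 1
n3 = NOT(n1) = NOT 0 = 1
n4 = OR(n3, n2) = OR(1, 1) = 1
n5 = AND(x, n4) = AND(0, 1) = 0
So n5 = 0.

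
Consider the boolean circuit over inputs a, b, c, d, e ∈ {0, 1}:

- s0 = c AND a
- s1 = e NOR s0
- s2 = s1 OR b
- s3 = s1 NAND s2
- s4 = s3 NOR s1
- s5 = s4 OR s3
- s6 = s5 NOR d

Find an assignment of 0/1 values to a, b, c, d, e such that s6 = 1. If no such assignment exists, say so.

s6 = s5 NOR d must be 1, so both s5 = 0 and d = 0.
s5 = s4 OR s3 must be 0, so both s4 = 0 and s3 = 0.
s4 = s3 NOR s1 must be 0, so at least one of s3, s1 is 1.
Check with a=0, b=1, c=1, d=0, e=0:
s0 = c AND a = 1 AND 0 = 0
s1 = e NOR s0 = 0 NOR 0 = 1
s2 = s1 OR b = 1 OR 1 = 1
s3 = s1 NAND s2 = 1 NAND 1 = 0
s4 = s3 NOR s1 = 0 NOR 1 = 0
s5 = s4 OR s3 = 0 OR 0 = 0
s6 = s5 NOR d = 0 NOR 0 = 1
So s6 = 1 as required.

a=0, b=1, c=1, d=0, e=0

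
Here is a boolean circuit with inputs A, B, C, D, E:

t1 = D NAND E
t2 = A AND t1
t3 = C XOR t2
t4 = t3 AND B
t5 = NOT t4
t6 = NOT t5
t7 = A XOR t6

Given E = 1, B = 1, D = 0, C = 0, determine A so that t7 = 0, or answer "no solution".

A=1

t7 = A XOR t6 must be 0, so A and t6 are equal.
Check with E = 1, B = 1, D = 0, C = 0 and A=1:
t1 = D NAND E = 0 NAND 1 = 1
t2 = A AND t1 = 1 AND 1 = 1
t3 = C XOR t2 = 0 XOR 1 = 1
t4 = t3 AND B = 1 AND 1 = 1
t5 = NOT t4 = NOT 1 = 0
t6 = NOT t5 = NOT 0 = 1
t7 = A XOR t6 = 1 XOR 1 = 0
So t7 = 0.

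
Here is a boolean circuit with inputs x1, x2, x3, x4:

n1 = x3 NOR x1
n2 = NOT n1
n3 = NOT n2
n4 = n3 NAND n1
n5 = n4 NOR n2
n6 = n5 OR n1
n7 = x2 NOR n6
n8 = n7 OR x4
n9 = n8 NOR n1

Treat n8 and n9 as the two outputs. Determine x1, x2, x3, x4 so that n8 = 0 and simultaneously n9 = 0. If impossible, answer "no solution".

Check with x1=0 x2=1 x3=0 x4=0:
n1 = x3 NOR x1 = 0 NOR 0 = 1
n2 = NOT n1 = NOT 1 = 0
n3 = NOT n2 = NOT 0 = 1
n4 = n3 NAND n1 = 1 NAND 1 = 0
n5 = n4 NOR n2 = 0 NOR 0 = 1
n6 = n5 OR n1 = 1 OR 1 = 1
n7 = x2 NOR n6 = 1 NOR 1 = 0
n8 = n7 OR x4 = 0 OR 0 = 0
n9 = n8 NOR n1 = 0 NOR 1 = 0
So n8 = 0 and n9 = 0.

x1=0 x2=1 x3=0 x4=0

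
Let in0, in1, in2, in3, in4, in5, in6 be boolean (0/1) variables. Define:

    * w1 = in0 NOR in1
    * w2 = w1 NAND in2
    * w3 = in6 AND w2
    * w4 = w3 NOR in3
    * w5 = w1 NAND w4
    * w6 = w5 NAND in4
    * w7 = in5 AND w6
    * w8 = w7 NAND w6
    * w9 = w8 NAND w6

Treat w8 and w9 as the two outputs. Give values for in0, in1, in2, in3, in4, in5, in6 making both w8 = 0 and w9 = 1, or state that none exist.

in0=0 in1=0 in2=1 in3=0 in4=0 in5=1 in6=1

Check with in0=0 in1=0 in2=1 in3=0 in4=0 in5=1 in6=1:
w1 = in0 NOR in1 = 0 NOR 0 = 1
w2 = w1 NAND in2 = 1 NAND 1 = 0
w3 = in6 AND w2 = 1 AND 0 = 0
w4 = w3 NOR in3 = 0 NOR 0 = 1
w5 = w1 NAND w4 = 1 NAND 1 = 0
w6 = w5 NAND in4 = 0 NAND 0 = 1
w7 = in5 AND w6 = 1 AND 1 = 1
w8 = w7 NAND w6 = 1 NAND 1 = 0
w9 = w8 NAND w6 = 0 NAND 1 = 1
So w8 = 0 and w9 = 1.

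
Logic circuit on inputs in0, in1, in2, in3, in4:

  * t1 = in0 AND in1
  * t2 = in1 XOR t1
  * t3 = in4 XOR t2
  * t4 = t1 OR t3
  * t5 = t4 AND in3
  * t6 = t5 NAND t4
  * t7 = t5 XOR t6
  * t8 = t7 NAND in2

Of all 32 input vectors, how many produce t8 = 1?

t8 = t7 NAND in2 must be 1, so at least one of t7, in2 is 0.
Enumerating the 32 input combinations, 16 give t8 = 1 and 16 give t8 = 0.

16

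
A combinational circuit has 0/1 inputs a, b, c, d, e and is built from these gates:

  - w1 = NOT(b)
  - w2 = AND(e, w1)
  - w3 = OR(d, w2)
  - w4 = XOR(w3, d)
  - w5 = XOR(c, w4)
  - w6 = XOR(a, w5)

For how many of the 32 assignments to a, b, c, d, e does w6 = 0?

16

w6 = XOR(a, w5) must be 0, so a and w5 are equal.
Enumerating the 32 input combinations, 16 give w6 = 0 and 16 give w6 = 1.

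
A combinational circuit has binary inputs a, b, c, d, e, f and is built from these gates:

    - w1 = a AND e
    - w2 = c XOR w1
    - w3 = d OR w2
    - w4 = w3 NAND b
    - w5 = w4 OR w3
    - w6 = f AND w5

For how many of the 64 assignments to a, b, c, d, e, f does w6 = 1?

w6 = f AND w5 must be 1, so both f = 1 and w5 = 1.
w5 = w4 OR w3 must be 1, so at least one of w4, w3 is 1.
Enumerating the 64 input combinations, 32 give w6 = 1 and 32 give w6 = 0.

32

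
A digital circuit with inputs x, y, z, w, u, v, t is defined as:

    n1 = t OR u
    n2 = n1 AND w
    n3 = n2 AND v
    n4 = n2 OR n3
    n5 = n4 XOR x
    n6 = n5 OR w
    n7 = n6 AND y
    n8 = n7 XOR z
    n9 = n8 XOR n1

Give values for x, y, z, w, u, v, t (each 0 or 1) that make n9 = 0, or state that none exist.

x=1, y=0, z=1, w=1, u=1, v=0, t=0

Check with x=1, y=0, z=1, w=1, u=1, v=0, t=0:
n1 = t OR u = 0 OR 1 = 1
n2 = n1 AND w = 1 AND 1 = 1
n3 = n2 AND v = 1 AND 0 = 0
n4 = n2 OR n3 = 1 OR 0 = 1
n5 = n4 XOR x = 1 XOR 1 = 0
n6 = n5 OR w = 0 OR 1 = 1
n7 = n6 AND y = 1 AND 0 = 0
n8 = n7 XOR z = 0 XOR 1 = 1
n9 = n8 XOR n1 = 1 XOR 1 = 0
So n9 = 0 as required.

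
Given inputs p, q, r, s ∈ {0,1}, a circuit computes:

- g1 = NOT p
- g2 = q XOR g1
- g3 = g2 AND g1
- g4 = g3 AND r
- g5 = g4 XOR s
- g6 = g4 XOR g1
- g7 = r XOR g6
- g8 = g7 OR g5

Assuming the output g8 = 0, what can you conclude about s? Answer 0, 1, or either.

0

g8 = g7 OR g5 must be 0, so both g7 = 0 and g5 = 0.
g7 = r XOR g6 must be 0, so r and g6 are equal.
g5 = g4 XOR s must be 0, so g4 and s are equal.
Every assignment with g8 = 0 has s = 0; there are 3 such assignment(s).
  p=0, q=1, r=1, s=0
  p=1, q=0, r=0, s=0
  p=1, q=1, r=0, s=0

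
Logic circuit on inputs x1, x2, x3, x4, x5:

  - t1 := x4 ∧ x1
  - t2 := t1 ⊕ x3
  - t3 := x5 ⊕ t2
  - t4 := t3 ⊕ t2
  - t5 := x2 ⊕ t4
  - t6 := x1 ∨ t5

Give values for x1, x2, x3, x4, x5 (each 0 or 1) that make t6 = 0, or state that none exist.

t6 = x1 ∨ t5 must be 0, so both x1 = 0 and t5 = 0.
t5 = x2 ⊕ t4 must be 0, so x2 and t4 are equal.
Check with x1=0 x2=0 x3=1 x4=0 x5=0:
t1 = x4 ∧ x1 = 0 ∧ 0 = 0
t2 = t1 ⊕ x3 = 0 ⊕ 1 = 1
t3 = x5 ⊕ t2 = 0 ⊕ 1 = 1
t4 = t3 ⊕ t2 = 1 ⊕ 1 = 0
t5 = x2 ⊕ t4 = 0 ⊕ 0 = 0
t6 = x1 ∨ t5 = 0 ∨ 0 = 0
So t6 = 0 as required.

x1=0 x2=0 x3=1 x4=0 x5=0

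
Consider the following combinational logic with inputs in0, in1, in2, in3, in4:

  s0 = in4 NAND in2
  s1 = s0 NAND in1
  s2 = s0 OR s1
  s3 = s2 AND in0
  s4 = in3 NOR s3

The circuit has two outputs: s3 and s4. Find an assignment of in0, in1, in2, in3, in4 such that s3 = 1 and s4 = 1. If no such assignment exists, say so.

no solution exists

Across all 32 input combinations, none give both s3 = 1 and s4 = 1.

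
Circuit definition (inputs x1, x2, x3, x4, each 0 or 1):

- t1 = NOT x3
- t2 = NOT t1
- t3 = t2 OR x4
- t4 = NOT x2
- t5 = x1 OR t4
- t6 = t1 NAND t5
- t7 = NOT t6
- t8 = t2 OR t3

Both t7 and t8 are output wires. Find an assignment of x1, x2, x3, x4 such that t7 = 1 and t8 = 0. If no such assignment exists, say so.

x1=0 x2=0 x3=0 x4=0

Check with x1=0 x2=0 x3=0 x4=0:
t1 = NOT x3 = NOT 0 = 1
t2 = NOT t1 = NOT 1 = 0
t3 = t2 OR x4 = 0 OR 0 = 0
t4 = NOT x2 = NOT 0 = 1
t5 = x1 OR t4 = 0 OR 1 = 1
t6 = t1 NAND t5 = 1 NAND 1 = 0
t7 = NOT t6 = NOT 0 = 1
t8 = t2 OR t3 = 0 OR 0 = 0
So t7 = 1 and t8 = 0.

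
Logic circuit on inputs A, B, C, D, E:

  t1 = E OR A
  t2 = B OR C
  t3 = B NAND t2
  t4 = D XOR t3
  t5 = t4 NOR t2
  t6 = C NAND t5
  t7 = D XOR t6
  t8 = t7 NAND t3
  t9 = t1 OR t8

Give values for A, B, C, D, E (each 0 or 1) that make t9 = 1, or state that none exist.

t9 = t1 OR t8 must be 1, so at least one of t1, t8 is 1.
Check with A=1, B=0, C=1, D=1, E=0:
t1 = E OR A = 0 OR 1 = 1
t2 = B OR C = 0 OR 1 = 1
t3 = B NAND t2 = 0 NAND 1 = 1
t4 = D XOR t3 = 1 XOR 1 = 0
t5 = t4 NOR t2 = 0 NOR 1 = 0
t6 = C NAND t5 = 1 NAND 0 = 1
t7 = D XOR t6 = 1 XOR 1 = 0
t8 = t7 NAND t3 = 0 NAND 1 = 1
t9 = t1 OR t8 = 1 OR 1 = 1
So t9 = 1 as required.

A=1, B=0, C=1, D=1, E=0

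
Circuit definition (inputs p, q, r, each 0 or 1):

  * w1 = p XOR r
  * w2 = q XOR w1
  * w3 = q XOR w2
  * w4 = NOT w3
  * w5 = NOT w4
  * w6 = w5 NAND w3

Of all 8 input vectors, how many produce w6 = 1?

4

w6 = w5 NAND w3 must be 1, so at least one of w5, w3 is 0.
Enumerating the 8 input combinations, 4 give w6 = 1 and 4 give w6 = 0.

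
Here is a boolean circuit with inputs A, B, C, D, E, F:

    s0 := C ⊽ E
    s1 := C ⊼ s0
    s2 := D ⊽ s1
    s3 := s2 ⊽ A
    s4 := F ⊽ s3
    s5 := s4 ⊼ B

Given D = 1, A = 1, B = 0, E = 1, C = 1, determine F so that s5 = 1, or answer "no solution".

F=1

s5 = s4 ⊼ B must be 1, so at least one of s4, B is 0.
Check with D = 1, A = 1, B = 0, E = 1, C = 1 and F=1:
s0 = C ⊽ E = 1 ⊽ 1 = 0
s1 = C ⊼ s0 = 1 ⊼ 0 = 1
s2 = D ⊽ s1 = 1 ⊽ 1 = 0
s3 = s2 ⊽ A = 0 ⊽ 1 = 0
s4 = F ⊽ s3 = 1 ⊽ 0 = 0
s5 = s4 ⊼ B = 0 ⊼ 0 = 1
So s5 = 1.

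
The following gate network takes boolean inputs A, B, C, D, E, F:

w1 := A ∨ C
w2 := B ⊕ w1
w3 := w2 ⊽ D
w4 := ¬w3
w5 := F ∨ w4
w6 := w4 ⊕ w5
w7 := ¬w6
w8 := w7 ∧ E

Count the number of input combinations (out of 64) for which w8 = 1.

28

w8 = w7 ∧ E must be 1, so both w7 = 1 and E = 1.
Enumerating the 64 input combinations, 28 give w8 = 1 and 36 give w8 = 0.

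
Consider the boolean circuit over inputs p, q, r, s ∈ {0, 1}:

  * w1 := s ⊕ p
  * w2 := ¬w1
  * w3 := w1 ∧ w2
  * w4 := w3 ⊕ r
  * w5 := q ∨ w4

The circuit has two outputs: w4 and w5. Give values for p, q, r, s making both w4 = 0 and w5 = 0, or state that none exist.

p=1 q=0 r=0 s=0

Check with p=1 q=0 r=0 s=0:
w1 = s ⊕ p = 0 ⊕ 1 = 1
w2 = ¬w1 = ¬1 = 0
w3 = w1 ∧ w2 = 1 ∧ 0 = 0
w4 = w3 ⊕ r = 0 ⊕ 0 = 0
w5 = q ∨ w4 = 0 ∨ 0 = 0
So w4 = 0 and w5 = 0.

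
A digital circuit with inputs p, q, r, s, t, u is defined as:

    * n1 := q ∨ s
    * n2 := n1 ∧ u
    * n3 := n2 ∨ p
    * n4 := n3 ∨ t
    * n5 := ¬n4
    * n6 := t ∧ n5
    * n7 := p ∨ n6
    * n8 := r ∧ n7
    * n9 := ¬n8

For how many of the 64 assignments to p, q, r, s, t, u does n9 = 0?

n9 = ¬n8 must be 0, so n8 = 1.
Enumerating the 64 input combinations, 16 give n9 = 0 and 48 give n9 = 1.

16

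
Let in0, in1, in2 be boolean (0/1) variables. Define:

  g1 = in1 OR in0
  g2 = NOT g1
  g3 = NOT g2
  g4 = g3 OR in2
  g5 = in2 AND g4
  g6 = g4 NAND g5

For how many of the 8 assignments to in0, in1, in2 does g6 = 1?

g6 = g4 NAND g5 must be 1, so at least one of g4, g5 is 0.
Enumerating the 8 input combinations, 4 give g6 = 1 and 4 give g6 = 0.

4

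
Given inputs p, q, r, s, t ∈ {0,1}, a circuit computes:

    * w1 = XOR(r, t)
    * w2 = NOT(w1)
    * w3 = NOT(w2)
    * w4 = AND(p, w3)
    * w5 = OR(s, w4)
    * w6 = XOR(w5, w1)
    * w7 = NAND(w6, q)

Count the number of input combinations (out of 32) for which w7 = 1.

w7 = NAND(w6, q) must be 1, so at least one of w6, q is 0.
Enumerating the 32 input combinations, 26 give w7 = 1 and 6 give w7 = 0.

26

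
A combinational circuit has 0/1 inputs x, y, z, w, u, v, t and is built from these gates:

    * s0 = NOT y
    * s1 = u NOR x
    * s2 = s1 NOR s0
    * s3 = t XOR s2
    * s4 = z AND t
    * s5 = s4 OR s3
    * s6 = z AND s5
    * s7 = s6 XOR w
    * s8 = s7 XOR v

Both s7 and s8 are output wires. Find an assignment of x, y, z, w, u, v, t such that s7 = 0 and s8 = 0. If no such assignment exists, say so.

x=1 y=1 z=1 w=1 u=0 v=0 t=1

Check with x=1 y=1 z=1 w=1 u=0 v=0 t=1:
s0 = NOT y = NOT 1 = 0
s1 = u NOR x = 0 NOR 1 = 0
s2 = s1 NOR s0 = 0 NOR 0 = 1
s3 = t XOR s2 = 1 XOR 1 = 0
s4 = z AND t = 1 AND 1 = 1
s5 = s4 OR s3 = 1 OR 0 = 1
s6 = z AND s5 = 1 AND 1 = 1
s7 = s6 XOR w = 1 XOR 1 = 0
s8 = s7 XOR v = 0 XOR 0 = 0
So s7 = 0 and s8 = 0.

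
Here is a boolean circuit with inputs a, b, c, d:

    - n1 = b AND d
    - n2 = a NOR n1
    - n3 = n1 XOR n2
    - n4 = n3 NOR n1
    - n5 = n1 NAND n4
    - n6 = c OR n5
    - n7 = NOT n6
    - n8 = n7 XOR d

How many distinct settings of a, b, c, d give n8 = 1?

8

n8 = n7 XOR d must be 1, so n7 and d differ.
Enumerating the 16 input combinations, 8 give n8 = 1 and 8 give n8 = 0.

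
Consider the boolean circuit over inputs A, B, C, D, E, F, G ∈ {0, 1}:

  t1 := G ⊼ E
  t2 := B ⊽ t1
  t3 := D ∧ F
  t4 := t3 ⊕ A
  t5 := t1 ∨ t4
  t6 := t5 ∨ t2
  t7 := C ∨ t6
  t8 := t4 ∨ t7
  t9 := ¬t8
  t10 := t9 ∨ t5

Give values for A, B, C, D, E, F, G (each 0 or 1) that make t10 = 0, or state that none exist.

A=0 B=0 C=0 D=0 E=1 F=0 G=1

t10 = t9 ∨ t5 must be 0, so both t9 = 0 and t5 = 0.
Check with A=0 B=0 C=0 D=0 E=1 F=0 G=1:
t1 = G ⊼ E = 1 ⊼ 1 = 0
t2 = B ⊽ t1 = 0 ⊽ 0 = 1
t3 = D ∧ F = 0 ∧ 0 = 0
t4 = t3 ⊕ A = 0 ⊕ 0 = 0
t5 = t1 ∨ t4 = 0 ∨ 0 = 0
t6 = t5 ∨ t2 = 0 ∨ 1 = 1
t7 = C ∨ t6 = 0 ∨ 1 = 1
t8 = t4 ∨ t7 = 0 ∨ 1 = 1
t9 = ¬t8 = ¬1 = 0
t10 = t9 ∨ t5 = 0 ∨ 0 = 0
So t10 = 0 as required.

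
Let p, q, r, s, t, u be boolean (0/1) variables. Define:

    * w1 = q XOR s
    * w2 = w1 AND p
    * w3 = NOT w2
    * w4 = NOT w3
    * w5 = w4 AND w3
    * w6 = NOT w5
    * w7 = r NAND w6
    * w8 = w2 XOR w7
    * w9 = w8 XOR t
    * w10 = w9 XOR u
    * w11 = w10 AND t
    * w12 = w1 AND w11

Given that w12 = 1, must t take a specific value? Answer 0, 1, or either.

1

w12 = w1 AND w11 must be 1, so both w1 = 1 and w11 = 1.
w1 = q XOR s must be 1, so q and s differ.
w11 = w10 AND t must be 1, so both w10 = 1 and t = 1.
Every assignment with w12 = 1 has t = 1; there are 8 such assignment(s).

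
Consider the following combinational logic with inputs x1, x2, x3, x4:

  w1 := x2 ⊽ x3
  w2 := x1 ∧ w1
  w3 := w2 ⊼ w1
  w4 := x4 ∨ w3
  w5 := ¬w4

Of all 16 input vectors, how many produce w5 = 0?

15

w5 = ¬w4 must be 0, so w4 = 1.
w4 = x4 ∨ w3 must be 1, so at least one of x4, w3 is 1.
Enumerating the 16 input combinations, 15 give w5 = 0 and 1 give w5 = 1.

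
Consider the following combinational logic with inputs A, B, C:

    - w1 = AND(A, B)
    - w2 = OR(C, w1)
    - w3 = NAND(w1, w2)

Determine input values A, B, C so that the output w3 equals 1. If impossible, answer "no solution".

w3 = NAND(w1, w2) must be 1, so at least one of w1, w2 is 0.
Check with A=0 B=1 C=0:
w1 = AND(A, B) = AND(0, 1) = 0
w2 = OR(C, w1) = OR(0, 0) = 0
w3 = NAND(w1, w2) = NAND(0, 0) = 1
So w3 = 1 as required.

A=0 B=1 C=0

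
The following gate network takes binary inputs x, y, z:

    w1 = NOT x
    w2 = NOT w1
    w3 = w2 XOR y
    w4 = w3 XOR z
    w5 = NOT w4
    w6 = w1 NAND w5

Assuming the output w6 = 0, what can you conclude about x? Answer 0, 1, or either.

0

w6 = w1 NAND w5 must be 0, so both w1 = 1 and w5 = 1.
w1 = NOT x must be 1, so x = 0.
w5 = NOT w4 must be 1, so w4 = 0.
Every assignment with w6 = 0 has x = 0; there are 2 such assignment(s).
  x=0, y=0, z=0
  x=0, y=1, z=1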